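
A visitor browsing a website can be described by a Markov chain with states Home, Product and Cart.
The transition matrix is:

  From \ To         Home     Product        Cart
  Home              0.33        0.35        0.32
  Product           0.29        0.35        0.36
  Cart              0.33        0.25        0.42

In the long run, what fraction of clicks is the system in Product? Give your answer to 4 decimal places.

Let the stationary distribution be π with π = πP and π_1 + π_2 + π_3 = 1.
π_1 = 0.33·π_1 + 0.29·π_2 + 0.33·π_3
π_2 = 0.35·π_1 + 0.35·π_2 + 0.25·π_3
Solving with the normalization constraint gives π = (0.3175, 0.3131, 0.3695).
So the stationary probability of Product is 0.3131.

0.3131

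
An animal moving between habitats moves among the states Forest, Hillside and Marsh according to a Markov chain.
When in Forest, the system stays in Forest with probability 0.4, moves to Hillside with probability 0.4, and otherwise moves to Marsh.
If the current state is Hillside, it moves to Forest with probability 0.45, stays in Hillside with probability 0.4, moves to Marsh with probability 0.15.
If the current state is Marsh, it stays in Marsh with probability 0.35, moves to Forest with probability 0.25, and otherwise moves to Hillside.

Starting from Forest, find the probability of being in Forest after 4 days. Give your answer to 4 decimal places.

0.3883

Propagate the distribution vector 4 days from Forest.
After 0 days: (1.0000, 0.0000, 0.0000)
After 1 day: (0.4000, 0.4000, 0.2000)
After 2 days: (0.3900, 0.4000, 0.2100)
After 3 days: (0.3885, 0.4000, 0.2115)
After 4 days: (0.3883, 0.4000, 0.2117)
P(in Forest after 4 days) = 0.3883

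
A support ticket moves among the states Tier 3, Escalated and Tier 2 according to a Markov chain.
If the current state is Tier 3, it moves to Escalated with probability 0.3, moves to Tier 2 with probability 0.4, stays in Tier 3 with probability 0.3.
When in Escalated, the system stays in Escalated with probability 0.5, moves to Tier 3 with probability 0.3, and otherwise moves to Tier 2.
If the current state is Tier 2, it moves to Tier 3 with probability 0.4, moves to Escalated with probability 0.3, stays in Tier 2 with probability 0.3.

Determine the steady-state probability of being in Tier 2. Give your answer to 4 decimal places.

0.2955

Let the stationary distribution be π with π = πP and π_1 + π_2 + π_3 = 1.
π_1 = 0.3·π_1 + 0.3·π_2 + 0.4·π_3
π_2 = 0.3·π_1 + 0.5·π_2 + 0.3·π_3
Solving with the normalization constraint gives π = (0.3295, 0.3750, 0.2955).
So the stationary probability of Tier 2 is 0.2955.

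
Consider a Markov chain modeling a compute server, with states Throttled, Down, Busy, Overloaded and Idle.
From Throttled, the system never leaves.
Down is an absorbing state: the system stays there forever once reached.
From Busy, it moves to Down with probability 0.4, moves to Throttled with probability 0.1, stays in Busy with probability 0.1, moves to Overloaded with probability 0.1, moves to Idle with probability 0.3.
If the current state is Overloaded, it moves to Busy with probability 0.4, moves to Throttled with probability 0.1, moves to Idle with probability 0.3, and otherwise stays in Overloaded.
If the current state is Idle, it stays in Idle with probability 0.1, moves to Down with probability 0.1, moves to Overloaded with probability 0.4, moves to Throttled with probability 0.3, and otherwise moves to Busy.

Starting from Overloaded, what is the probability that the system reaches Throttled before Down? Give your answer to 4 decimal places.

0.5455

Let h(s) be the probability of absorption at Throttled starting from transient state s. Then h(Throttled) = 1 and h(Down) = 0. By first-step analysis:
h(Busy) = 0.1·1 + 0.4·0 + 0.1·h(Busy) + 0.1·h(Overloaded) + 0.3·h(Idle)
h(Overloaded) = 0.1·1 + 0.4·h(Busy) + 0.2·h(Overloaded) + 0.3·h(Idle)
h(Idle) = 0.3·1 + 0.1·0 + 0.1·h(Busy) + 0.4·h(Overloaded) + 0.1·h(Idle)
Solving: h(Busy) = 0.3776, h(Overloaded) = 0.5455, h(Idle) = 0.6177.
Starting from Overloaded, the probability is 0.5455.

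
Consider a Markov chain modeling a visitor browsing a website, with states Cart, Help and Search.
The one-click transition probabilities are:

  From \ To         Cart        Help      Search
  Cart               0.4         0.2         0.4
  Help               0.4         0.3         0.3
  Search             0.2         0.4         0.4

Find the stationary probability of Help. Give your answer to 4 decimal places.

Let the stationary distribution be π with π = πP and π_1 + π_2 + π_3 = 1.
π_1 = 0.4·π_1 + 0.4·π_2 + 0.2·π_3
π_2 = 0.2·π_1 + 0.3·π_2 + 0.4·π_3
Solving with the normalization constraint gives π = (0.3261, 0.3043, 0.3696).
So the stationary probability of Help is 0.3043.

0.3043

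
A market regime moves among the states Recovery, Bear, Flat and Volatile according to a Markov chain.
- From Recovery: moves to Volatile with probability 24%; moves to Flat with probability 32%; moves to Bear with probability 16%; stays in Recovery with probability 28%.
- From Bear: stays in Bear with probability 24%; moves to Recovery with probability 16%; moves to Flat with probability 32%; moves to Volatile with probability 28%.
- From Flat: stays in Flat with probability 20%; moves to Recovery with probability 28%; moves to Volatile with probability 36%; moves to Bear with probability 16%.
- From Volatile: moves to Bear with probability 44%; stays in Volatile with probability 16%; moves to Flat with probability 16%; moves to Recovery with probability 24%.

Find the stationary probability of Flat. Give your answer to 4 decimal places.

Let the stationary distribution be π with π = πP and π_1 + π_2 + π_3 + π_4 = 1.
π_1 = 0.28·π_1 + 0.16·π_2 + 0.28·π_3 + 0.24·π_4
π_2 = 0.16·π_1 + 0.24·π_2 + 0.16·π_3 + 0.44·π_4
π_3 = 0.32·π_1 + 0.32·π_2 + 0.2·π_3 + 0.16·π_4
Solving with the normalization constraint gives π = (0.2393, 0.2528, 0.2487, 0.2592).
So the stationary probability of Flat is 0.2487.

0.2487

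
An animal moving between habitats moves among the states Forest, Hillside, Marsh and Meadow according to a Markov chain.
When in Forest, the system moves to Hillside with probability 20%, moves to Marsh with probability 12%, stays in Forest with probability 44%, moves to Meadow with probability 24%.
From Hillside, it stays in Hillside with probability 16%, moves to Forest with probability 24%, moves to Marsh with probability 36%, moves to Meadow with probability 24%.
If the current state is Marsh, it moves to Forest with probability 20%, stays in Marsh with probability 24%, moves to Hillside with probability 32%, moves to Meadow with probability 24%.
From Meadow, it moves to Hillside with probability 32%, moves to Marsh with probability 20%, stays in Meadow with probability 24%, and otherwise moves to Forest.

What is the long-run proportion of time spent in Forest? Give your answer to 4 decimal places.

0.2887

Let the stationary distribution be π with π = πP and π_1 + π_2 + π_3 + π_4 = 1.
π_1 = 0.44·π_1 + 0.24·π_2 + 0.2·π_3 + 0.24·π_4
π_2 = 0.2·π_1 + 0.16·π_2 + 0.32·π_3 + 0.32·π_4
π_3 = 0.12·π_1 + 0.36·π_2 + 0.24·π_3 + 0.2·π_4
Solving with the normalization constraint gives π = (0.2887, 0.2460, 0.2253, 0.2400).
So the stationary probability of Forest is 0.2887.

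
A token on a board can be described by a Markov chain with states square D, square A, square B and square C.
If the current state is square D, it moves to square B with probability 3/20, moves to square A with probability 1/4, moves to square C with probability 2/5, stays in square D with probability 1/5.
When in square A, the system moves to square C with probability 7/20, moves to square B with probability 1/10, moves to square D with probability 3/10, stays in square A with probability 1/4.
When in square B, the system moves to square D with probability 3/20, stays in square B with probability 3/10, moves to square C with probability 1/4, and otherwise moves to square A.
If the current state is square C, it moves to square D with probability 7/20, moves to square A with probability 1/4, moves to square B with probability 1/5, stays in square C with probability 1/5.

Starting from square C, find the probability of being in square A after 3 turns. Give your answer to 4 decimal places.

0.2589

Propagate the distribution vector 3 turns from square C.
After 0 turns: (0.0000, 0.0000, 0.0000, 1.0000)
After 1 turn: (0.3500, 0.2500, 0.2000, 0.2000)
After 2 turns: (0.2450, 0.2600, 0.1775, 0.3175)
After 3 turns: (0.2648, 0.2589, 0.1795, 0.2969)
P(in square A after 3 turns) = 0.2589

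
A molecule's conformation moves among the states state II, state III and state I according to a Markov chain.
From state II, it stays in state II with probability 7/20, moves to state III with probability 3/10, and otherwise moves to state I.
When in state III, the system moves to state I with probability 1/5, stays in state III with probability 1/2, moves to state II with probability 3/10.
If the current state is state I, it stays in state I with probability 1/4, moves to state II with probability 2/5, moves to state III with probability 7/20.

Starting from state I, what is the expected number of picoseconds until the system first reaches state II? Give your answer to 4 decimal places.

Let t(s) be the expected number of picoseconds to first reach state II from state s, with t(state II) = 0. Conditioning on the first picosecond:
t(state III) = 1 + 0.5·t(state III) + 0.2·t(state I)
t(state I) = 1 + 0.35·t(state III) + 0.25·t(state I)
Solving: t(state III) = 3.1148, t(state I) = 2.7869.
Expected picoseconds from state I to state II: 2.7869.

2.7869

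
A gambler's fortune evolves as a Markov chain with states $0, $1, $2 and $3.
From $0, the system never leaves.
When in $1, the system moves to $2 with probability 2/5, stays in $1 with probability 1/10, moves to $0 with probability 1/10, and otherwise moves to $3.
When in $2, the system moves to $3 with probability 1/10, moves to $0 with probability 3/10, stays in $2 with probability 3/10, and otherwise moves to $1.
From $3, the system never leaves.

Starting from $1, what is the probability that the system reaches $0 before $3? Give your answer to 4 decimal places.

Let h(s) be the probability of absorption at $0 starting from transient state s. Then h($0) = 1 and h($3) = 0. By first-step analysis:
h($1) = 0.1·1 + 0.1·h($1) + 0.4·h($2) + 0.4·0
h($2) = 0.3·1 + 0.3·h($1) + 0.3·h($2) + 0.1·0
Solving: h($1) = 0.3725, h($2) = 0.5882.
Starting from $1, the probability is 0.3725.

0.3725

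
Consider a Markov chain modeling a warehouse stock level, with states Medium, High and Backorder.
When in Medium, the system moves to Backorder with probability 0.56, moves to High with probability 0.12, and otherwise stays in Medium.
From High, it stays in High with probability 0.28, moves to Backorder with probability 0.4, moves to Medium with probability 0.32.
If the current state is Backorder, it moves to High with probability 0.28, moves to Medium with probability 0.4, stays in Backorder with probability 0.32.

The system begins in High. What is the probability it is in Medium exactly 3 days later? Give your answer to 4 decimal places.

Propagate the distribution vector 3 days from High.
After 0 days: (0.0000, 1.0000, 0.0000)
After 1 day: (0.3200, 0.2800, 0.4000)
After 2 days: (0.3520, 0.2288, 0.4192)
After 3 days: (0.3535, 0.2237, 0.4228)
P(in Medium after 3 days) = 0.3535

0.3535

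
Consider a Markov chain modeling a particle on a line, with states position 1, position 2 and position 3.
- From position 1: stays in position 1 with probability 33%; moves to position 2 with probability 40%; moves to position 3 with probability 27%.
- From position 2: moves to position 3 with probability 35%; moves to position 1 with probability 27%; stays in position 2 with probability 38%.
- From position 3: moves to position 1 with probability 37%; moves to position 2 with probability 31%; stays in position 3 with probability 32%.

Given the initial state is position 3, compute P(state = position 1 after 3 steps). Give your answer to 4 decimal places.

Propagate the distribution vector 3 steps from position 3.
After 0 steps: (0.0000, 0.0000, 1.0000)
After 1 step: (0.3700, 0.3100, 0.3200)
After 2 steps: (0.3242, 0.3650, 0.3108)
After 3 steps: (0.3205, 0.3647, 0.3147)
P(in position 1 after 3 steps) = 0.3205

0.3205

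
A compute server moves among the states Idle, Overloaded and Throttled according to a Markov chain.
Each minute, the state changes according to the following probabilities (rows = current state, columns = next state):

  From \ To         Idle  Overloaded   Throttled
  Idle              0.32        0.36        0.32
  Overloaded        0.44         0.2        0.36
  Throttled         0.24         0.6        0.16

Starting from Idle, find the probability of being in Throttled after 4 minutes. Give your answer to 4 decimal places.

0.2883

Propagate the distribution vector 4 minutes from Idle.
After 0 minutes: (1.0000, 0.0000, 0.0000)
After 1 minute: (0.3200, 0.3600, 0.3200)
After 2 minutes: (0.3376, 0.3792, 0.2832)
After 3 minutes: (0.3428, 0.3673, 0.2899)
After 4 minutes: (0.3409, 0.3708, 0.2883)
P(in Throttled after 4 minutes) = 0.2883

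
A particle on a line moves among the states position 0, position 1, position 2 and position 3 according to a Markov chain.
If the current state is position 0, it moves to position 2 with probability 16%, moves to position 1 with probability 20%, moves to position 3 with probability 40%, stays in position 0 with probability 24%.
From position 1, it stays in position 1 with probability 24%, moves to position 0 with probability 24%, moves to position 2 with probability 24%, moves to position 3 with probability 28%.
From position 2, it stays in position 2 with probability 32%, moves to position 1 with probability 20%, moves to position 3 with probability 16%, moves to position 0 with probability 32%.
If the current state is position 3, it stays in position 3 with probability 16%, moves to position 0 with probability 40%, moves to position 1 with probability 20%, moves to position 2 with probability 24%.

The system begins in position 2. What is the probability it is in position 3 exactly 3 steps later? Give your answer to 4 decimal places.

0.2548

Propagate the distribution vector 3 steps from position 2.
After 0 steps: (0.0000, 0.0000, 1.0000, 0.0000)
After 1 step: (0.3200, 0.2000, 0.3200, 0.1600)
After 2 steps: (0.2912, 0.2080, 0.2400, 0.2608)
After 3 steps: (0.3009, 0.2083, 0.2359, 0.2548)
P(in position 3 after 3 steps) = 0.2548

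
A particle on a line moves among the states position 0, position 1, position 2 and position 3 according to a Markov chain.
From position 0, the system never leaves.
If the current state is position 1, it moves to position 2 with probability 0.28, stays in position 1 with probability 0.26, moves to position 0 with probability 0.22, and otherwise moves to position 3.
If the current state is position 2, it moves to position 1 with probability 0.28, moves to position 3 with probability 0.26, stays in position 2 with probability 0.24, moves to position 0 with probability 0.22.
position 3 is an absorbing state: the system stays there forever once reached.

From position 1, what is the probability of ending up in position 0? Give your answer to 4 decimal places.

0.4727

Let h(s) be the probability of absorption at position 0 starting from transient state s. Then h(position 0) = 1 and h(position 3) = 0. By first-step analysis:
h(position 1) = 0.22·1 + 0.26·h(position 1) + 0.28·h(position 2) + 0.24·0
h(position 2) = 0.22·1 + 0.28·h(position 1) + 0.24·h(position 2) + 0.26·0
Solving: h(position 1) = 0.4727, h(position 2) = 0.4636.
Starting from position 1, the probability is 0.4727.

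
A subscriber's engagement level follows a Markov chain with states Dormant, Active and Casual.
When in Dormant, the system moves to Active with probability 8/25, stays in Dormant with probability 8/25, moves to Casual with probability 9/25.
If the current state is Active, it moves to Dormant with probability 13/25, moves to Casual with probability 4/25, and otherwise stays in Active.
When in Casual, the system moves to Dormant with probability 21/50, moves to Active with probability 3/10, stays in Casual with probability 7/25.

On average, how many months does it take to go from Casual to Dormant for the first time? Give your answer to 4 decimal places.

Let t(s) be the expected number of months to first reach Dormant from state s, with t(Dormant) = 0. Conditioning on the first month:
t(Active) = 1 + 0.32·t(Active) + 0.16·t(Casual)
t(Casual) = 1 + 0.3·t(Active) + 0.28·t(Casual)
Solving: t(Active) = 1.9928, t(Casual) = 2.2192.
Expected months from Casual to Dormant: 2.2192.

2.2192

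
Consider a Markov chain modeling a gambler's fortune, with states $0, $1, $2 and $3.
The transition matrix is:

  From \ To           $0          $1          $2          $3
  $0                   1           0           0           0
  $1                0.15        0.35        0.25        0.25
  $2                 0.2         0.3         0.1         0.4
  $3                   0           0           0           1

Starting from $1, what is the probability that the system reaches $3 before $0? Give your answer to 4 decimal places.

Let h(s) be the probability of absorption at $3 starting from transient state s. Then h($3) = 1 and h($0) = 0. By first-step analysis:
h($1) = 0.15·0 + 0.35·h($1) + 0.25·h($2) + 0.25·1
h($2) = 0.2·0 + 0.3·h($1) + 0.1·h($2) + 0.4·1
Solving: h($1) = 0.6373, h($2) = 0.6569.
Starting from $1, the probability is 0.6373.

0.6373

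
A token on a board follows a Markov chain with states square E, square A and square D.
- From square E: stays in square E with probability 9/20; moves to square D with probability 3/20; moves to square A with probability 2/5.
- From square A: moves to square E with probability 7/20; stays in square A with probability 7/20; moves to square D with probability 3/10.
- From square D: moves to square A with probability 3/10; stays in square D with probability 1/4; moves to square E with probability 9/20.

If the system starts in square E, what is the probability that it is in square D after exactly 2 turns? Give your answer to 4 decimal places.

Sum over the intermediate state after 1 turn:
P = P(square E→square E)·P(square E→square D) + P(square E→square A)·P(square A→square D) + P(square E→square D)·P(square D→square D)
  = 0.45×0.15 + 0.4×0.3 + 0.15×0.25
  = 0.0675 + 0.1200 + 0.0375 = 0.2250

0.2250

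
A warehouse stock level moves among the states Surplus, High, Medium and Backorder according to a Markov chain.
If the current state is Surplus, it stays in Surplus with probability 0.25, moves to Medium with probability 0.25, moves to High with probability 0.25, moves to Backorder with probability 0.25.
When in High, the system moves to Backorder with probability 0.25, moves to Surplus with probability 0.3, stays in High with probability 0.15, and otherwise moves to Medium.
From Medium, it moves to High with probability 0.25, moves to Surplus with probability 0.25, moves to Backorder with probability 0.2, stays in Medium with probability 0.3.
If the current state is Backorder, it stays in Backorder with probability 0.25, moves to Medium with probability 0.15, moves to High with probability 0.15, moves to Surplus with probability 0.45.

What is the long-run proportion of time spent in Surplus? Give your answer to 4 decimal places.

Let the stationary distribution be π with π = πP and π_1 + π_2 + π_3 + π_4 = 1.
π_1 = 0.25·π_1 + 0.3·π_2 + 0.25·π_3 + 0.45·π_4
π_2 = 0.25·π_1 + 0.15·π_2 + 0.25·π_3 + 0.15·π_4
π_3 = 0.25·π_1 + 0.3·π_2 + 0.3·π_3 + 0.15·π_4
Solving with the normalization constraint gives π = (0.3078, 0.2057, 0.2490, 0.2376).
So the stationary probability of Surplus is 0.3078.

0.3078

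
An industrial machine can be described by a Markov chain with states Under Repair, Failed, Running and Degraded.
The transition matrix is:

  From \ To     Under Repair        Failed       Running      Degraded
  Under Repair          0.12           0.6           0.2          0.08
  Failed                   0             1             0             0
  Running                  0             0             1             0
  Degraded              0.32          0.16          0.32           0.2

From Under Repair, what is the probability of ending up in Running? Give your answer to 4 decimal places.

0.2736

Let h(s) be the probability of absorption at Running starting from transient state s. Then h(Running) = 1 and h(Failed) = 0. By first-step analysis:
h(Under Repair) = 0.12·h(Under Repair) + 0.6·0 + 0.2·1 + 0.08·h(Degraded)
h(Degraded) = 0.32·h(Under Repair) + 0.16·0 + 0.32·1 + 0.2·h(Degraded)
Solving: h(Under Repair) = 0.2736, h(Degraded) = 0.5094.
Starting from Under Repair, the probability is 0.2736.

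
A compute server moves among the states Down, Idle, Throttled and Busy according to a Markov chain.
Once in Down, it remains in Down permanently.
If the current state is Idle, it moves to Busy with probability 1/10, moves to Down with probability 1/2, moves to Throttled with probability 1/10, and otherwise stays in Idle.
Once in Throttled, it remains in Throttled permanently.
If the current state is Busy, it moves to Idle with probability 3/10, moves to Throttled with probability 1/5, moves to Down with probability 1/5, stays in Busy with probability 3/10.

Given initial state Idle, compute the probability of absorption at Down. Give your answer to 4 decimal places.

0.8043

Let h(s) be the probability of absorption at Down starting from transient state s. Then h(Down) = 1 and h(Throttled) = 0. By first-step analysis:
h(Idle) = 0.5·1 + 0.3·h(Idle) + 0.1·0 + 0.1·h(Busy)
h(Busy) = 0.2·1 + 0.3·h(Idle) + 0.2·0 + 0.3·h(Busy)
Solving: h(Idle) = 0.8043, h(Busy) = 0.6304.
Starting from Idle, the probability is 0.8043.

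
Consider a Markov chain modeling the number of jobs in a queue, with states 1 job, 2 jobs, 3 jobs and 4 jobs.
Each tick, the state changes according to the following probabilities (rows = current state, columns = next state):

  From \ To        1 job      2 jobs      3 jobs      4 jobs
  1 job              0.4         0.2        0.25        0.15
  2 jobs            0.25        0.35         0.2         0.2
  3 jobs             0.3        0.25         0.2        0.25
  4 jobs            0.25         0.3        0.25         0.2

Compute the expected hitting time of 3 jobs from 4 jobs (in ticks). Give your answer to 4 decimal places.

Let t(s) be the expected number of ticks to first reach 3 jobs from state s, with t(3 jobs) = 0. Conditioning on the first tick:
t(1 job) = 1 + 0.4·t(1 job) + 0.2·t(2 jobs) + 0.15·t(4 jobs)
t(2 jobs) = 1 + 0.25·t(1 job) + 0.35·t(2 jobs) + 0.2·t(4 jobs)
t(4 jobs) = 1 + 0.25·t(1 job) + 0.3·t(2 jobs) + 0.2·t(4 jobs)
Solving: t(1 job) = 4.2154, t(2 jobs) = 4.4649, t(4 jobs) = 4.2416.
Expected ticks from 4 jobs to 3 jobs: 4.2416.

4.2416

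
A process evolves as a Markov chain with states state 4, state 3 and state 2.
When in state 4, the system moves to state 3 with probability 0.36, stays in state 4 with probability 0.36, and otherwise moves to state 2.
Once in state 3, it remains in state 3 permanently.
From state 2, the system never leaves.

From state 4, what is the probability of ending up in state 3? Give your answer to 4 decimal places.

Let h(s) be the probability of absorption at state 3 starting from transient state s. Then h(state 3) = 1 and h(state 2) = 0. By first-step analysis:
h(state 4) = 0.36·h(state 4) + 0.36·1 + 0.28·0
Solving: h(state 4) = 0.5625.
Starting from state 4, the probability is 0.5625.

0.5625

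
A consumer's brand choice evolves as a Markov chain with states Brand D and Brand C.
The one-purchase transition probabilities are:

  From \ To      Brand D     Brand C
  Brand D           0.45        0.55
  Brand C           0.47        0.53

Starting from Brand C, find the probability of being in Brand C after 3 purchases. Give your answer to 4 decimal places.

Propagate the distribution vector 3 purchases from Brand C.
After 0 purchases: (0.0000, 1.0000)
After 1 purchase: (0.4700, 0.5300)
After 2 purchases: (0.4606, 0.5394)
After 3 purchases: (0.4608, 0.5392)
P(in Brand C after 3 purchases) = 0.5392

0.5392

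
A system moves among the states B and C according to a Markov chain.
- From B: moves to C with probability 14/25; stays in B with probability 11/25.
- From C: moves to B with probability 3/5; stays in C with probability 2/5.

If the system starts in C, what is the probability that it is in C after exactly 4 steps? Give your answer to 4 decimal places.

Propagate the distribution vector 4 steps from C.
After 0 steps: (0.0000, 1.0000)
After 1 step: (0.6000, 0.4000)
After 2 steps: (0.5040, 0.4960)
After 3 steps: (0.5194, 0.4806)
After 4 steps: (0.5169, 0.4831)
P(in C after 4 steps) = 0.4831

0.4831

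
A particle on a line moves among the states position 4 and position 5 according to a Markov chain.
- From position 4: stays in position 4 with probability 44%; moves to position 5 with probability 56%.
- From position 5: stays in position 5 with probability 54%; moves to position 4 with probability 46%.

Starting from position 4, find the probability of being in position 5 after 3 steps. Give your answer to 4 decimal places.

0.5490

Propagate the distribution vector 3 steps from position 4.
After 0 steps: (1.0000, 0.0000)
After 1 step: (0.4400, 0.5600)
After 2 steps: (0.4512, 0.5488)
After 3 steps: (0.4510, 0.5490)
P(in position 5 after 3 steps) = 0.5490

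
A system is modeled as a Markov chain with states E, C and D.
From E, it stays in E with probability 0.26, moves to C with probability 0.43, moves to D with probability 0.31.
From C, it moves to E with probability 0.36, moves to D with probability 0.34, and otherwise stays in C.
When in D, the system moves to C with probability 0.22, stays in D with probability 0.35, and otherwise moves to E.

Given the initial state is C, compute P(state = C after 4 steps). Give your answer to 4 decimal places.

Propagate the distribution vector 4 steps from C.
After 0 steps: (0.0000, 1.0000, 0.0000)
After 1 step: (0.3600, 0.3000, 0.3400)
After 2 steps: (0.3478, 0.3196, 0.3326)
After 3 steps: (0.3485, 0.3186, 0.3329)
After 4 steps: (0.3485, 0.3187, 0.3329)
P(in C after 4 steps) = 0.3187

0.3187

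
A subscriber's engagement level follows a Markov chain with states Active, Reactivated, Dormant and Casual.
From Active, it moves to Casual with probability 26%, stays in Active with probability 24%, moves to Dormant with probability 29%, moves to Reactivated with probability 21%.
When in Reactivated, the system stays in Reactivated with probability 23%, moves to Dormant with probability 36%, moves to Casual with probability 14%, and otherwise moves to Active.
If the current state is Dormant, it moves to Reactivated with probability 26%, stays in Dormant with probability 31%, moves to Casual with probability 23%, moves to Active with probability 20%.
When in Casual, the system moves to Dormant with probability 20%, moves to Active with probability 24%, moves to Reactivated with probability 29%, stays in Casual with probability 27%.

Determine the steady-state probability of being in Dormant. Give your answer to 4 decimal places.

0.2930

Let the stationary distribution be π with π = πP and π_1 + π_2 + π_3 + π_4 = 1.
π_1 = 0.24·π_1 + 0.27·π_2 + 0.2·π_3 + 0.24·π_4
π_2 = 0.21·π_1 + 0.23·π_2 + 0.26·π_3 + 0.29·π_4
π_3 = 0.29·π_1 + 0.36·π_2 + 0.31·π_3 + 0.2·π_4
Solving with the normalization constraint gives π = (0.2357, 0.2475, 0.2930, 0.2237).
So the stationary probability of Dormant is 0.2930.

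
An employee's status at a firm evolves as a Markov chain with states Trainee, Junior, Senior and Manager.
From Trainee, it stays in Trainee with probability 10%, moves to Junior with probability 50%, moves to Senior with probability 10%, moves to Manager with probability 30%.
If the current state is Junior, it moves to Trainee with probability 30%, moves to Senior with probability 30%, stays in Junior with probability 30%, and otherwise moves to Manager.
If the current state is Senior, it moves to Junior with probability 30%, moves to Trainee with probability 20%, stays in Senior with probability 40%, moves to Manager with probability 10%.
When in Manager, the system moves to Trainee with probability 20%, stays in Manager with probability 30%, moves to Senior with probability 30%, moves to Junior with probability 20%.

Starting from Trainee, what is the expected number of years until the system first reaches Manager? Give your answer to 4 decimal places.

5.7143

Let t(s) be the expected number of years to first reach Manager from state s, with t(Manager) = 0. Conditioning on the first year:
t(Trainee) = 1 + 0.1·t(Trainee) + 0.5·t(Junior) + 0.1·t(Senior)
t(Junior) = 1 + 0.3·t(Trainee) + 0.3·t(Junior) + 0.3·t(Senior)
t(Senior) = 1 + 0.2·t(Trainee) + 0.3·t(Junior) + 0.4·t(Senior)
Solving: t(Trainee) = 5.7143, t(Junior) = 6.8831, t(Senior) = 7.0130.
Expected years from Trainee to Manager: 5.7143.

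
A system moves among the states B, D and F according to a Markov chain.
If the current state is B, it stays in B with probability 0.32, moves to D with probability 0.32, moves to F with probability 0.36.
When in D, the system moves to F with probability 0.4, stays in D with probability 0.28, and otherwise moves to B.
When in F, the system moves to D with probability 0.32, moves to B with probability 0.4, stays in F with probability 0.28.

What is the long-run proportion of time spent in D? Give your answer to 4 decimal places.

0.3077

Let the stationary distribution be π with π = πP and π_1 + π_2 + π_3 = 1.
π_1 = 0.32·π_1 + 0.32·π_2 + 0.4·π_3
π_2 = 0.32·π_1 + 0.28·π_2 + 0.32·π_3
Solving with the normalization constraint gives π = (0.3476, 0.3077, 0.3447).
So the stationary probability of D is 0.3077.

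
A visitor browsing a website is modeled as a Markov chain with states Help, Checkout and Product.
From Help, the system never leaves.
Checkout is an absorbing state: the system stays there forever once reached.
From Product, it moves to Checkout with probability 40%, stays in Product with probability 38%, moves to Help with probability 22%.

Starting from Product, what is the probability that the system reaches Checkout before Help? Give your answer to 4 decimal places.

Let h(s) be the probability of absorption at Checkout starting from transient state s. Then h(Checkout) = 1 and h(Help) = 0. By first-step analysis:
h(Product) = 0.22·0 + 0.4·1 + 0.38·h(Product)
Solving: h(Product) = 0.6452.
Starting from Product, the probability is 0.6452.

0.6452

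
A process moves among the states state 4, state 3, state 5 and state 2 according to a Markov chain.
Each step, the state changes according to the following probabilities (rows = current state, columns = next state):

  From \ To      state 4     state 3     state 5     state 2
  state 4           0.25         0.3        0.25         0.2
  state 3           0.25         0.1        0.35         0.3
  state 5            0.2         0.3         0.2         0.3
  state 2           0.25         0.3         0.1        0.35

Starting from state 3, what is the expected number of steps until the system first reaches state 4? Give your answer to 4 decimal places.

Let t(s) be the expected number of steps to first reach state 4 from state s, with t(state 4) = 0. Conditioning on the first step:
t(state 3) = 1 + 0.1·t(state 3) + 0.35·t(state 5) + 0.3·t(state 2)
t(state 5) = 1 + 0.3·t(state 3) + 0.2·t(state 5) + 0.3·t(state 2)
t(state 2) = 1 + 0.3·t(state 3) + 0.1·t(state 5) + 0.35·t(state 2)
Solving: t(state 3) = 4.1979, t(state 5) = 4.3804, t(state 2) = 4.1499.
Expected steps from state 3 to state 4: 4.1979.

4.1979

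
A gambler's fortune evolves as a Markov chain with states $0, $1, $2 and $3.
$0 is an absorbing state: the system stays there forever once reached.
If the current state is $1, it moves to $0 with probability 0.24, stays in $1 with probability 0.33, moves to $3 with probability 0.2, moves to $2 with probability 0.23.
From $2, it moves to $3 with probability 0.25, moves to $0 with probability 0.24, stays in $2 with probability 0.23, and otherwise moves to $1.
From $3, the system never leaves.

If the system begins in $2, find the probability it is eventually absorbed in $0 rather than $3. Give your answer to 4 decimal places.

0.5050

Let h(s) be the probability of absorption at $0 starting from transient state s. Then h($0) = 1 and h($3) = 0. By first-step analysis:
h($1) = 0.24·1 + 0.33·h($1) + 0.23·h($2) + 0.2·0
h($2) = 0.24·1 + 0.28·h($1) + 0.23·h($2) + 0.25·0
Solving: h($1) = 0.5316, h($2) = 0.5050.
Starting from $2, the probability is 0.5050.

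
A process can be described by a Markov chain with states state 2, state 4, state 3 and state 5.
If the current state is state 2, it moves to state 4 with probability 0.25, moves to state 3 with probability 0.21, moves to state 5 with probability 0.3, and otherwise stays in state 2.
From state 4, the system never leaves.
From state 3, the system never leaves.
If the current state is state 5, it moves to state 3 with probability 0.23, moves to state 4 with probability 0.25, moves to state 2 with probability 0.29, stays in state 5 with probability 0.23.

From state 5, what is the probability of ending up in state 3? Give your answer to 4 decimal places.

Let h(s) be the probability of absorption at state 3 starting from transient state s. Then h(state 3) = 1 and h(state 4) = 0. By first-step analysis:
h(state 2) = 0.24·h(state 2) + 0.25·0 + 0.21·1 + 0.3·h(state 5)
h(state 5) = 0.29·h(state 2) + 0.25·0 + 0.23·1 + 0.23·h(state 5)
Solving: h(state 2) = 0.4631, h(state 5) = 0.4731.
Starting from state 5, the probability is 0.4731.

0.4731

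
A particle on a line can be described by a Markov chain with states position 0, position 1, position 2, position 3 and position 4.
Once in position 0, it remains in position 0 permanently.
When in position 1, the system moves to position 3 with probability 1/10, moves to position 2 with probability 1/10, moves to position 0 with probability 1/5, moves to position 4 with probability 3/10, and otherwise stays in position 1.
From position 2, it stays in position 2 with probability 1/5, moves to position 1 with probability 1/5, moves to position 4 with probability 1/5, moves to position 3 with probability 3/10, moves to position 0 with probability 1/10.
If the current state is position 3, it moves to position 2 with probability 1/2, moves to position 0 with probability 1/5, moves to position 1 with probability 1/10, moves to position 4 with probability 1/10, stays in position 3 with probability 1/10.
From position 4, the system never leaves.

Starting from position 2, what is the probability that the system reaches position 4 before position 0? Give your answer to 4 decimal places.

0.5833

Let h(s) be the probability of absorption at position 4 starting from transient state s. Then h(position 4) = 1 and h(position 0) = 0. By first-step analysis:
h(position 1) = 0.2·0 + 0.3·h(position 1) + 0.1·h(position 2) + 0.1·h(position 3) + 0.3·1
h(position 2) = 0.1·0 + 0.2·h(position 1) + 0.2·h(position 2) + 0.3·h(position 3) + 0.2·1
h(position 3) = 0.2·0 + 0.1·h(position 1) + 0.5·h(position 2) + 0.1·h(position 3) + 0.1·1
Solving: h(position 1) = 0.5833, h(position 2) = 0.5833, h(position 3) = 0.5000.
Starting from position 2, the probability is 0.5833.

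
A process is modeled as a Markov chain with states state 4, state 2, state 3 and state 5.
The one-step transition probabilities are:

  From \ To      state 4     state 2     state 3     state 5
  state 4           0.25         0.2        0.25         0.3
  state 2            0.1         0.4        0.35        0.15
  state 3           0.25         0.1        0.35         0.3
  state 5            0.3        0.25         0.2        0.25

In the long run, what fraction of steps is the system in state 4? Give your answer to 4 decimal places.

Let the stationary distribution be π with π = πP and π_1 + π_2 + π_3 + π_4 = 1.
π_1 = 0.25·π_1 + 0.1·π_2 + 0.25·π_3 + 0.3·π_4
π_2 = 0.2·π_1 + 0.4·π_2 + 0.1·π_3 + 0.25·π_4
π_3 = 0.25·π_1 + 0.35·π_2 + 0.35·π_3 + 0.2·π_4
Solving with the normalization constraint gives π = (0.2282, 0.2297, 0.2892, 0.2529).
So the stationary probability of state 4 is 0.2282.

0.2282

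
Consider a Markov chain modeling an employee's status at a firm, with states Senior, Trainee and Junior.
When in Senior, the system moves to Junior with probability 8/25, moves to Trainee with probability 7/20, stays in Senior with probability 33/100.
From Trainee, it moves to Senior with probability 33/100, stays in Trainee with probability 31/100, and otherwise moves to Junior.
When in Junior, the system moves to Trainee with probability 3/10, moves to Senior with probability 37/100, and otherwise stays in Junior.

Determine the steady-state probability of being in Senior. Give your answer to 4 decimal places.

Let the stationary distribution be π with π = πP and π_1 + π_2 + π_3 = 1.
π_1 = 0.33·π_1 + 0.33·π_2 + 0.37·π_3
π_2 = 0.35·π_1 + 0.31·π_2 + 0.3·π_3
Solving with the normalization constraint gives π = (0.3434, 0.3204, 0.3362).
So the stationary probability of Senior is 0.3434.

0.3434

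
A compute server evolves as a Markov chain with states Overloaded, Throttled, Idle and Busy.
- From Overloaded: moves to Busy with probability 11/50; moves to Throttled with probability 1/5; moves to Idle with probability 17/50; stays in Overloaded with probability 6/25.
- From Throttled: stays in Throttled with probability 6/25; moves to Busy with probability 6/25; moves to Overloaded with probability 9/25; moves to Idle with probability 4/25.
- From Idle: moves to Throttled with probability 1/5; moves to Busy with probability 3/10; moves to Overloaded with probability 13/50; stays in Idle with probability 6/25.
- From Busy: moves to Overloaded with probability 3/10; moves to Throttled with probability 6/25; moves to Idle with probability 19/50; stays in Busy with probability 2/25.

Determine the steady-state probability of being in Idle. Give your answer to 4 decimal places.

Let the stationary distribution be π with π = πP and π_1 + π_2 + π_3 + π_4 = 1.
π_1 = 0.24·π_1 + 0.36·π_2 + 0.26·π_3 + 0.3·π_4
π_2 = 0.2·π_1 + 0.24·π_2 + 0.2·π_3 + 0.24·π_4
π_3 = 0.34·π_1 + 0.16·π_2 + 0.24·π_3 + 0.38·π_4
Solving with the normalization constraint gives π = (0.2847, 0.2174, 0.2814, 0.2165).
So the stationary probability of Idle is 0.2814.

0.2814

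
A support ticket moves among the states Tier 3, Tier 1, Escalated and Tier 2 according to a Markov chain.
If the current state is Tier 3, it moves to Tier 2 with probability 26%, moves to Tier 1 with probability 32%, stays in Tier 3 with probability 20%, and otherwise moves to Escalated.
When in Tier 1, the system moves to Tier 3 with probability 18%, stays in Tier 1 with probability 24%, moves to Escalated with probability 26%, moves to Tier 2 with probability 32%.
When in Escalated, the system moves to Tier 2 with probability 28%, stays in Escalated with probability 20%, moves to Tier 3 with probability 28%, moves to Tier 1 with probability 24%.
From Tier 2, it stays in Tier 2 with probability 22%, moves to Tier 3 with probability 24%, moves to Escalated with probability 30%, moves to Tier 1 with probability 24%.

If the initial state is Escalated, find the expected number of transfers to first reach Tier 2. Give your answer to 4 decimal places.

Let t(s) be the expected number of transfers to first reach Tier 2 from state s, with t(Tier 2) = 0. Conditioning on the first transfer:
t(Tier 3) = 1 + 0.2·t(Tier 3) + 0.32·t(Tier 1) + 0.22·t(Escalated)
t(Tier 1) = 1 + 0.18·t(Tier 3) + 0.24·t(Tier 1) + 0.26·t(Escalated)
t(Escalated) = 1 + 0.28·t(Tier 3) + 0.24·t(Tier 1) + 0.2·t(Escalated)
Solving: t(Tier 3) = 3.5549, t(Tier 1) = 3.3554, t(Escalated) = 3.5008.
Expected transfers from Escalated to Tier 2: 3.5008.

3.5008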